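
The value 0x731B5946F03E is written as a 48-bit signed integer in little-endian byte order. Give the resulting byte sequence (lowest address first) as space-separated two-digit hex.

3E F0 46 59 1B 73

Split into bytes (most-significant first): 73 1B 59 46 F0 3E.
Little-endian: lowest address holds the least-significant byte.
So at ascending addresses the bytes are 3E F0 46 59 1B 73.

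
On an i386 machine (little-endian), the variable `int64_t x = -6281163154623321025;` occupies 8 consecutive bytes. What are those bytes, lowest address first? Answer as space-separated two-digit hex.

Two's complement of -6281163154623321025 in 64 bits: 6281163154623321025 = 0x572B2C9C2F9853C1; invert → 0xA8D4D363D067AC3E; add 1 → 0xA8D4D363D067AC3F.
Split into bytes (most-significant first): A8 D4 D3 63 D0 67 AC 3F.
In little-endian order the low byte comes first in memory.
So at ascending addresses the bytes are 3F AC 67 D0 63 D3 D4 A8.

3F AC 67 D0 63 D3 D4 A8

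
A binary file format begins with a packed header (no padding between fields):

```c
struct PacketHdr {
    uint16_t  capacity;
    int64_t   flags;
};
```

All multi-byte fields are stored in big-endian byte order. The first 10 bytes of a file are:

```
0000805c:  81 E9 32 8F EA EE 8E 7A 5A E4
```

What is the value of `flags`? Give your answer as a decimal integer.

`flags` follows `capacity` (2 bytes), so it starts at byte offset 2 and occupies 8 bytes.
Bytes at offsets 2..9: 32 8F EA EE 8E 7A 5A E4.
In big-endian order the high byte comes first in memory.
The bytes are already most-significant first: 0x328FEAEE8E7A5AE4.
0x328FEAEE8E7A5AE4 = 3643388933879519972.

3643388933879519972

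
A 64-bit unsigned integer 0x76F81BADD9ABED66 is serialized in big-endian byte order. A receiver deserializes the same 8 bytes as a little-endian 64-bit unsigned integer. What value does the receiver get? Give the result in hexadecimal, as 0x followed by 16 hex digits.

Stored big-endian, the bytes at ascending addresses are 76 F8 1B AD D9 AB ED 66.
Read back as little-endian, the first byte is least significant, giving 0x66EDABD9AD1BF876.

0x66EDABD9AD1BF876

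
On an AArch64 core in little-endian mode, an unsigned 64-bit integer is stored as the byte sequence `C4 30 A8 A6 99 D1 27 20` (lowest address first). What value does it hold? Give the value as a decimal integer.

In little-endian order the low byte comes first in memory.
Reassemble most-significant byte first: 20 27 D1 99 A6 A8 30 C4 → 0x2027D199A6A830C4.
0x2027D199A6A830C4 = 2317050991161651396.

2317050991161651396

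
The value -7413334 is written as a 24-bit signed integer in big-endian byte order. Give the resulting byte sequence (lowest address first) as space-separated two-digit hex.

Two's complement of -7413334 in 24 bits: 7413334 = 0x711E56; invert → 0x8EE1A9; add 1 → 0x8EE1AA.
Split into bytes (most-significant first): 8E E1 AA.
In big-endian order the high byte comes first in memory.
So the memory order matches the most-significant-first order: 8E E1 AA.

8E E1 AA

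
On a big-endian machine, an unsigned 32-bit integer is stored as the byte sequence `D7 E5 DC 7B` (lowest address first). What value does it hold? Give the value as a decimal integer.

Big-endian: lowest address holds the most-significant byte.
The bytes are already most-significant first: 0xD7E5DC7B.
0xD7E5DC7B = 3622165627.

3622165627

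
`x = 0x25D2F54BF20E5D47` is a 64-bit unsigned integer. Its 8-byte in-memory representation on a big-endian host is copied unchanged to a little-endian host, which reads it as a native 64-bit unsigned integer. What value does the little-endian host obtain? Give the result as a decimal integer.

5142282783346250277

Stored big-endian, the bytes at ascending addresses are 25 D2 F5 4B F2 0E 5D 47.
Read back as little-endian, the first byte is least significant, giving 0x475D0EF24BF5D225.
0x475D0EF24BF5D225 = 5142282783346250277.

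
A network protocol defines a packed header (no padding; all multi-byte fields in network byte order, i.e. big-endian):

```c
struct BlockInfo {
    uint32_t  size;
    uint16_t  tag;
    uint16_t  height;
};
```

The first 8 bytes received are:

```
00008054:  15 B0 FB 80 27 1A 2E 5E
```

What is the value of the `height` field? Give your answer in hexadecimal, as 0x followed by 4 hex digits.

0x2E5E

`height` follows `size` (4 B), `tag` (2 B), so it starts at offset 4 + 2 = 6 and occupies 2 bytes.
Bytes at offsets 6..7: 2E 5E.
Big-endian stores the most-significant byte at the lowest address.
The bytes are already most-significant first: 0x2E5E.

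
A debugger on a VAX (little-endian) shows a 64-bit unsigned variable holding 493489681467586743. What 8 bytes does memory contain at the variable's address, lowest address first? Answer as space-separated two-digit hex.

B7 38 32 2C 40 3A D9 06

493489681467586743 in hexadecimal, padded to 64 bits, is 0x06D93A402C3238B7.
Split into bytes (most-significant first): 06 D9 3A 40 2C 32 38 B7.
Little-endian stores the least-significant byte at the lowest address.
So at ascending addresses the bytes are B7 38 32 2C 40 3A D9 06.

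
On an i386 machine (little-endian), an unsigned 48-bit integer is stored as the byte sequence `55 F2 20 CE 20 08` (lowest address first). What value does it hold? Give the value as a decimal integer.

Little-endian stores the least-significant byte at the lowest address.
Reassemble most-significant byte first: 08 20 CE 20 F2 55 → 0x0820CE20F255.
0x0820CE20F255 = 8936990241365.

8936990241365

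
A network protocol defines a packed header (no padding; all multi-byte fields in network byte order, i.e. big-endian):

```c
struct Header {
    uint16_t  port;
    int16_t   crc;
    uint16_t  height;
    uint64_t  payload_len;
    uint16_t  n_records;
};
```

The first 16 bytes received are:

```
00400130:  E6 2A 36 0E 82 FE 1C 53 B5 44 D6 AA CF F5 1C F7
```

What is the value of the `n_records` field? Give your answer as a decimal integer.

7415

`n_records` follows `port` (2 B), `crc` (2 B), `height` (2 B), `payload_len` (8 B), so it starts at offset 2 + 2 + 2 + 8 = 14 and occupies 2 bytes.
Bytes at offsets 14..15: 1C F7.
Big-endian: lowest address holds the most-significant byte.
The bytes are already most-significant first: 0x1CF7.
0x1CF7 = 7415.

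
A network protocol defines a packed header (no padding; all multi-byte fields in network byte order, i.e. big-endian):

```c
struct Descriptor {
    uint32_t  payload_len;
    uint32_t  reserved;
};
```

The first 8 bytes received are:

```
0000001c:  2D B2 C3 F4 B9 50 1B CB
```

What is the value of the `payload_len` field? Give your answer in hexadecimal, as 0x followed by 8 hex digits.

0x2DB2C3F4

`payload_len` is the first field, at byte offset 0, occupying 4 bytes.
Bytes at offsets 0..3: 2D B2 C3 F4.
Big-endian: lowest address holds the most-significant byte.
The bytes are already most-significant first: 0x2DB2C3F4.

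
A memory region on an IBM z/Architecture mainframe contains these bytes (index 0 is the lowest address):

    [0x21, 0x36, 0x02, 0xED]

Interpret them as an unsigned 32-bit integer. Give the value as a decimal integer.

In big-endian order the high byte comes first in memory.
The bytes are already most-significant first: 0x213602ED.
0x213602ED = 557187821.

557187821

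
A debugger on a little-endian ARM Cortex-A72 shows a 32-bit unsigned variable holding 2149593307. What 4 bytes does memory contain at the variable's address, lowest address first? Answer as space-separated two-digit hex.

DB 30 20 80

2149593307 in hexadecimal, padded to 32 bits, is 0x802030DB.
Split into bytes (most-significant first): 80 20 30 DB.
Little-endian stores the least-significant byte at the lowest address.
So at ascending addresses the bytes are DB 30 20 80.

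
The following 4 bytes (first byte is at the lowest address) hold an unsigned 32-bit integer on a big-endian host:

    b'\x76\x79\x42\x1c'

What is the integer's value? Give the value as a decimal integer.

1987658268

In big-endian order the high byte comes first in memory.
The bytes are already most-significant first: 0x7679421C.
0x7679421C = 1987658268.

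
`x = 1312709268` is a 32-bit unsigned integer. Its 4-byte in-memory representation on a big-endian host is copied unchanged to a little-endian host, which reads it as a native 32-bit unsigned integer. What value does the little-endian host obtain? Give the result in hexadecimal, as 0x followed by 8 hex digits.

0x945A3E4E

1312709268 in 32-bit hexadecimal is 0x4E3E5A94.
Stored big-endian, the bytes at ascending addresses are 4E 3E 5A 94.
Read back as little-endian, the first byte is least significant, giving 0x945A3E4E.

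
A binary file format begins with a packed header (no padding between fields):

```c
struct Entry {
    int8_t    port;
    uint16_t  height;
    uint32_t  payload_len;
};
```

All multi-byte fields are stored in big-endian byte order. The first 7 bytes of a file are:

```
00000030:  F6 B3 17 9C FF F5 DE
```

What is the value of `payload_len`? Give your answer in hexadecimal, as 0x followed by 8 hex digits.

0x9CFFF5DE

`payload_len` follows `port` (1 B), `height` (2 B), so it starts at offset 1 + 2 = 3 and occupies 4 bytes.
Bytes at offsets 3..6: 9C FF F5 DE.
Big-endian stores the most-significant byte at the lowest address.
The bytes are already most-significant first: 0x9CFFF5DE.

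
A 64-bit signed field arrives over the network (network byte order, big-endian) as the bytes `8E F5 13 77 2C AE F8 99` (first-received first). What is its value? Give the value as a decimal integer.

-8145582948457973607

Big-endian stores the most-significant byte at the lowest address.
The bytes are already most-significant first: 0x8EF513772CAEF899.
Top bit is set, so as a signed 64-bit value this is 0x8EF513772CAEF899 − 2^64 = -8145582948457973607.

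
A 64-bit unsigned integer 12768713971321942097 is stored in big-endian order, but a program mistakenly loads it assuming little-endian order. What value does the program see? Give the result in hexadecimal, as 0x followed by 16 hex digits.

0x51303693B49533B1

12768713971321942097 in 64-bit hexadecimal is 0xB13395B493363051.
Stored big-endian, the bytes at ascending addresses are B1 33 95 B4 93 36 30 51.
Read back as little-endian, the first byte is least significant, giving 0x51303693B49533B1.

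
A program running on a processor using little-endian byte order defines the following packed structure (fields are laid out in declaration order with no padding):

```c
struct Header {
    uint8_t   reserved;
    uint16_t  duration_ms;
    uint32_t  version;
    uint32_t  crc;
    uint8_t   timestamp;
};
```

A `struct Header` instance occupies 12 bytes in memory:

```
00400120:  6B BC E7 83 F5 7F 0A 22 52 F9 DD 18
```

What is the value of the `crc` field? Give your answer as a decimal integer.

`crc` follows `reserved` (1 B), `duration_ms` (2 B), `version` (4 B), so it starts at offset 1 + 2 + 4 = 7 and occupies 4 bytes.
Bytes at offsets 7..10: 22 52 F9 DD.
In little-endian order the low byte comes first in memory.
Reassemble most-significant byte first: DD F9 52 22 → 0xDDF95222.
0xDDF95222 = 3724104226.

3724104226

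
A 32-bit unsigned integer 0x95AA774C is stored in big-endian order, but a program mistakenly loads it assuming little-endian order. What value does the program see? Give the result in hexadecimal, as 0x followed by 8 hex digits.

Stored big-endian, the bytes at ascending addresses are 95 AA 77 4C.
Read back as little-endian, the first byte is least significant, giving 0x4C77AA95.

0x4C77AA95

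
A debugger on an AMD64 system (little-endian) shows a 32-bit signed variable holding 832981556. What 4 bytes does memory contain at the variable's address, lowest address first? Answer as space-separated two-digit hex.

34 4A A6 31

832981556 in hexadecimal, padded to 32 bits, is 0x31A64A34.
Split into bytes (most-significant first): 31 A6 4A 34.
Little-endian stores the least-significant byte at the lowest address.
So at ascending addresses the bytes are 34 4A A6 31.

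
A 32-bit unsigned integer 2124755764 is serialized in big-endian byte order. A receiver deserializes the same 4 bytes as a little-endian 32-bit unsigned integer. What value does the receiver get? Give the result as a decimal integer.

2124755764 in 32-bit hexadecimal is 0x7EA53334.
Stored big-endian, the bytes at ascending addresses are 7E A5 33 34.
Read back as little-endian, the first byte is least significant, giving 0x3433A57E.
0x3433A57E = 875799934.

875799934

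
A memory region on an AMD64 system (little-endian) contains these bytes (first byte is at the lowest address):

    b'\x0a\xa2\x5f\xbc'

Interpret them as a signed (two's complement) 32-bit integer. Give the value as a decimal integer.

-1134583286

Little-endian: lowest address holds the least-significant byte.
Reassemble most-significant byte first: BC 5F A2 0A → 0xBC5FA20A.
Top bit is set, so as a signed 32-bit value this is 0xBC5FA20A − 2^32 = -1134583286.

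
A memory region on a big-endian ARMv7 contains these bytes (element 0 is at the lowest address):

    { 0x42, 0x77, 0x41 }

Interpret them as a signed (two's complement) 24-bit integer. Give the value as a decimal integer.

Big-endian stores the most-significant byte at the lowest address.
The bytes are already most-significant first: 0x427741.
0x427741 = 4355905.

4355905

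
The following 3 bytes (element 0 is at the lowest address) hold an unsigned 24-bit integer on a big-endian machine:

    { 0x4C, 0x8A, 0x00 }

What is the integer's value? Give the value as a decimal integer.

5016064

Big-endian: lowest address holds the most-significant byte.
The bytes are already most-significant first: 0x4C8A00.
0x4C8A00 = 5016064.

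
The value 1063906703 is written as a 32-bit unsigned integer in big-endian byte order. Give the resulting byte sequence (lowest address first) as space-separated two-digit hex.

1063906703 in hexadecimal, padded to 32 bits, is 0x3F69ED8F.
Split into bytes (most-significant first): 3F 69 ED 8F.
In big-endian order the high byte comes first in memory.
So the memory order matches the most-significant-first order: 3F 69 ED 8F.

3F 69 ED 8F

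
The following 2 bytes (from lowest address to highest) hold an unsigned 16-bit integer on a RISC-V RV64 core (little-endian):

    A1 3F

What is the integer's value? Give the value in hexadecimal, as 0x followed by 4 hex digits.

0x3FA1

In little-endian order the low byte comes first in memory.
Reassemble most-significant byte first: 3F A1 → 0x3FA1.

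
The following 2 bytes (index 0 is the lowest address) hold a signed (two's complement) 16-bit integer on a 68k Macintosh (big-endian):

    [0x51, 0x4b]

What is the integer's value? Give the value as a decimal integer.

Big-endian stores the most-significant byte at the lowest address.
The bytes are already most-significant first: 0x514B.
0x514B = 20811.

20811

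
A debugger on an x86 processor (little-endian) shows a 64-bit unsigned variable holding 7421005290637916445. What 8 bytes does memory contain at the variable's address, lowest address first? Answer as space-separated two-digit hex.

1D 79 C4 60 FE B4 FC 66

7421005290637916445 in hexadecimal, padded to 64 bits, is 0x66FCB4FE60C4791D.
Split into bytes (most-significant first): 66 FC B4 FE 60 C4 79 1D.
Little-endian stores the least-significant byte at the lowest address.
So at ascending addresses the bytes are 1D 79 C4 60 FE B4 FC 66.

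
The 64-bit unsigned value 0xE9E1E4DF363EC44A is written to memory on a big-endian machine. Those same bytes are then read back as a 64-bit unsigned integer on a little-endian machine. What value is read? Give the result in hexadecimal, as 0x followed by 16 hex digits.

Stored big-endian, the bytes at ascending addresses are E9 E1 E4 DF 36 3E C4 4A.
Read back as little-endian, the first byte is least significant, giving 0x4AC43E36DFE4E1E9.

0x4AC43E36DFE4E1E9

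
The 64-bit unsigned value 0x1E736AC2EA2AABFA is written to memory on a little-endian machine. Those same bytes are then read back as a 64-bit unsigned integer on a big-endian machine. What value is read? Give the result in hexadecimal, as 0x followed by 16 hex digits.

Stored little-endian, the bytes at ascending addresses are FA AB 2A EA C2 6A 73 1E.
Read back as big-endian, the last byte is least significant, giving 0xFAAB2AEAC26A731E.

0xFAAB2AEAC26A731E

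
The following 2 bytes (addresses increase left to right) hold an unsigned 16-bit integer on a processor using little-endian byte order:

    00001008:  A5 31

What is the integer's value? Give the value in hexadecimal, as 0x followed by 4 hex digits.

Little-endian: lowest address holds the least-significant byte.
Reassemble most-significant byte first: 31 A5 → 0x31A5.

0x31A5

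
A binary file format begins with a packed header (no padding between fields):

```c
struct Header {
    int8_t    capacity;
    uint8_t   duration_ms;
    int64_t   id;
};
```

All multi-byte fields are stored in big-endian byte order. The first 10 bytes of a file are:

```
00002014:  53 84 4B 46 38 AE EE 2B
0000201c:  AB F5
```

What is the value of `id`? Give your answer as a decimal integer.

`id` follows `capacity` (1 B), `duration_ms` (1 B), so it starts at offset 1 + 1 = 2 and occupies 8 bytes.
Bytes at offsets 2..9: 4B 46 38 AE EE 2B AB F5.
Big-endian stores the most-significant byte at the lowest address.
The bytes are already most-significant first: 0x4B4638AEEE2BABF5.
0x4B4638AEEE2BABF5 = 5424085125185645557.

5424085125185645557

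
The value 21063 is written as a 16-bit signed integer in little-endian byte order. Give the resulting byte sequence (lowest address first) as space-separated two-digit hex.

21063 in hexadecimal, padded to 16 bits, is 0x5247.
Split into bytes (most-significant first): 52 47.
In little-endian order the low byte comes first in memory.
So at ascending addresses the bytes are 47 52.

47 52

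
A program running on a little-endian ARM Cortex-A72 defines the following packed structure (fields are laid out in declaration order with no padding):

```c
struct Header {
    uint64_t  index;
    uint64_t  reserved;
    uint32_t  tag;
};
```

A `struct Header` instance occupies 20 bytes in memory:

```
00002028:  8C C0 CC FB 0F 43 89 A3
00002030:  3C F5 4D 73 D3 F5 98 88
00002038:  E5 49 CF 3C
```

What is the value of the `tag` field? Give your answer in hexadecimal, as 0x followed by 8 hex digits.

0x3CCF49E5

`tag` follows `index` (8 B), `reserved` (8 B), so it starts at offset 8 + 8 = 16 and occupies 4 bytes.
Bytes at offsets 16..19: E5 49 CF 3C.
Little-endian: lowest address holds the least-significant byte.
Reassemble most-significant byte first: 3C CF 49 E5 → 0x3CCF49E5.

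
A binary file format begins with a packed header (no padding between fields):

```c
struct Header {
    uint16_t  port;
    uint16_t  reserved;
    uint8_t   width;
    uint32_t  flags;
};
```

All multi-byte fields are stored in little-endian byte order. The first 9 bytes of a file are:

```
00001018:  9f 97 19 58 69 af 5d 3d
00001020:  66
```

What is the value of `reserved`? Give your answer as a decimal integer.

`reserved` follows `port` (2 bytes), so it starts at byte offset 2 and occupies 2 bytes.
Bytes at offsets 2..3: 19 58.
Little-endian: lowest address holds the least-significant byte.
Reassemble most-significant byte first: 58 19 → 0x5819.
0x5819 = 22553.

22553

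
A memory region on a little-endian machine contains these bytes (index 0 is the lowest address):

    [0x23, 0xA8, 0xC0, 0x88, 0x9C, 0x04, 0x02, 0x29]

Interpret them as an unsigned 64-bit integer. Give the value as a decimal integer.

Little-endian stores the least-significant byte at the lowest address.
Reassemble most-significant byte first: 29 02 04 9C 88 C0 A8 23 → 0x2902049C88C0A823.
0x2902049C88C0A823 = 2954929375864203299.

2954929375864203299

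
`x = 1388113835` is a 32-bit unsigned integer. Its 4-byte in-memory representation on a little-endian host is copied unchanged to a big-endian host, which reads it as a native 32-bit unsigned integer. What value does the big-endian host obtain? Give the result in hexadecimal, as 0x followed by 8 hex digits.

1388113835 in 32-bit hexadecimal is 0x52BCEFAB.
Stored little-endian, the bytes at ascending addresses are AB EF BC 52.
Read back as big-endian, the last byte is least significant, giving 0xABEFBC52.

0xABEFBC52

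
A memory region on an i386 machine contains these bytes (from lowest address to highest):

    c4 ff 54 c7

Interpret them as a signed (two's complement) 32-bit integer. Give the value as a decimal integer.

Little-endian: lowest address holds the least-significant byte.
Reassemble most-significant byte first: C7 54 FF C4 → 0xC754FFC4.
Top bit is set, so as a signed 32-bit value this is 0xC754FFC4 − 2^32 = -950730812.

-950730812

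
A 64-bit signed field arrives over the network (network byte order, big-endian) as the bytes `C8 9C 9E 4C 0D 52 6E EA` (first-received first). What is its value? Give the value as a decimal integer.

-3991141120278892822

In big-endian order the high byte comes first in memory.
The bytes are already most-significant first: 0xC89C9E4C0D526EEA.
Top bit is set, so as a signed 64-bit value this is 0xC89C9E4C0D526EEA − 2^64 = -3991141120278892822.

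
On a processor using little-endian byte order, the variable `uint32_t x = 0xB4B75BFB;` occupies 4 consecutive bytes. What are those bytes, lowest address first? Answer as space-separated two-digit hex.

FB 5B B7 B4

Split into bytes (most-significant first): B4 B7 5B FB.
Little-endian: lowest address holds the least-significant byte.
So at ascending addresses the bytes are FB 5B B7 B4.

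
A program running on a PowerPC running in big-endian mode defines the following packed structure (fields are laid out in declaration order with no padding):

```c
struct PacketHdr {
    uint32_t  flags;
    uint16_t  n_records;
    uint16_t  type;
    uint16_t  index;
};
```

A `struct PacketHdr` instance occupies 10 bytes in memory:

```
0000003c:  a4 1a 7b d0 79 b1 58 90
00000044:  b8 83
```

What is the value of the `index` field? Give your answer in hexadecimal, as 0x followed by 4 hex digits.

0xB883

`index` follows `flags` (4 B), `n_records` (2 B), `type` (2 B), so it starts at offset 4 + 2 + 2 = 8 and occupies 2 bytes.
Bytes at offsets 8..9: B8 83.
In big-endian order the high byte comes first in memory.
The bytes are already most-significant first: 0xB883.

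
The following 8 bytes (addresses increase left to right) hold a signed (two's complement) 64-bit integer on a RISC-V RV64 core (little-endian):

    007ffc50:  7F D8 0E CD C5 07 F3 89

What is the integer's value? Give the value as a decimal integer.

-8506446725042481025

In little-endian order the low byte comes first in memory.
Reassemble most-significant byte first: 89 F3 07 C5 CD 0E D8 7F → 0x89F307C5CD0ED87F.
Top bit is set, so as a signed 64-bit value this is 0x89F307C5CD0ED87F − 2^64 = -8506446725042481025.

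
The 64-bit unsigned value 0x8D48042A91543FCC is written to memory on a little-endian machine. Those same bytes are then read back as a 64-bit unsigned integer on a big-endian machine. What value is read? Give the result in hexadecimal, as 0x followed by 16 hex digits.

0xCC3F54912A04488D

Stored little-endian, the bytes at ascending addresses are CC 3F 54 91 2A 04 48 8D.
Read back as big-endian, the last byte is least significant, giving 0xCC3F54912A04488D.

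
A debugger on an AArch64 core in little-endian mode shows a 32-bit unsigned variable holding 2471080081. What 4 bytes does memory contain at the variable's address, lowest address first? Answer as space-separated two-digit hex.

2471080081 in hexadecimal, padded to 32 bits, is 0x9349B091.
Split into bytes (most-significant first): 93 49 B0 91.
Little-endian: lowest address holds the least-significant byte.
So at ascending addresses the bytes are 91 B0 49 93.

91 B0 49 93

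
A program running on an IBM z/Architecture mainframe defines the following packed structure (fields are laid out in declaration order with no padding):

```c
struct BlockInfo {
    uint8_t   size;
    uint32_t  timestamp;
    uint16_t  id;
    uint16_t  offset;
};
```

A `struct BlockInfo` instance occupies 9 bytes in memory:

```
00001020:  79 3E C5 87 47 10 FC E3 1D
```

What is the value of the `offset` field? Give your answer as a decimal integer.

58141

`offset` follows `size` (1 B), `timestamp` (4 B), `id` (2 B), so it starts at offset 1 + 4 + 2 = 7 and occupies 2 bytes.
Bytes at offsets 7..8: E3 1D.
Big-endian stores the most-significant byte at the lowest address.
The bytes are already most-significant first: 0xE31D.
0xE31D = 58141.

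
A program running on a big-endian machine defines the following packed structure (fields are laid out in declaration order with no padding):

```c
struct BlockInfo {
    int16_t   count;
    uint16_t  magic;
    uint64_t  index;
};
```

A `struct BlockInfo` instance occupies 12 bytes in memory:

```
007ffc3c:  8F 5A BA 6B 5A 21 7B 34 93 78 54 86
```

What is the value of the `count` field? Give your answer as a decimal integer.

`count` is the first field, at byte offset 0, occupying 2 bytes.
Bytes at offsets 0..1: 8F 5A.
Big-endian: lowest address holds the most-significant byte.
The bytes are already most-significant first: 0x8F5A.
Top bit is set, so as a signed 16-bit value this is 0x8F5A − 2^16 = -28838.

-28838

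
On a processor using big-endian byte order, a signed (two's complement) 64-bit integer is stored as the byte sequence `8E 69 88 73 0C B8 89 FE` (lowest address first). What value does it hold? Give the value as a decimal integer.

-8184860820053128706

Big-endian stores the most-significant byte at the lowest address.
The bytes are already most-significant first: 0x8E6988730CB889FE.
Top bit is set, so as a signed 64-bit value this is 0x8E6988730CB889FE − 2^64 = -8184860820053128706.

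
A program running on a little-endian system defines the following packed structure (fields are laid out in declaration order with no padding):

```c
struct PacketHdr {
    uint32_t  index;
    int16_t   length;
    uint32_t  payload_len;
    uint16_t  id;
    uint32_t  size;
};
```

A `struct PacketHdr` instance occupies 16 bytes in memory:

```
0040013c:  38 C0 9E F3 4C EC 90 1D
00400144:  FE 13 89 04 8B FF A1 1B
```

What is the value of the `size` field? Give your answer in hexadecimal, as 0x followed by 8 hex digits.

0x1BA1FF8B

`size` follows `index` (4 B), `length` (2 B), `payload_len` (4 B), `id` (2 B), so it starts at offset 4 + 2 + 4 + 2 = 12 and occupies 4 bytes.
Bytes at offsets 12..15: 8B FF A1 1B.
Little-endian: lowest address holds the least-significant byte.
Reassemble most-significant byte first: 1B A1 FF 8B → 0x1BA1FF8B.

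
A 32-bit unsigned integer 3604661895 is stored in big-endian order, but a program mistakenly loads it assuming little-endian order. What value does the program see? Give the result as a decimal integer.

3604661895 in 32-bit hexadecimal is 0xD6DAC687.
Stored big-endian, the bytes at ascending addresses are D6 DA C6 87.
Read back as little-endian, the first byte is least significant, giving 0x87C6DAD6.
0x87C6DAD6 = 2277956310.

2277956310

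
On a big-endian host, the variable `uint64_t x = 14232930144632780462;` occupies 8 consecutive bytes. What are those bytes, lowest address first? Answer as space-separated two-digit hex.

14232930144632780462 in hexadecimal, padded to 64 bits, is 0xC585868EA7C936AE.
Split into bytes (most-significant first): C5 85 86 8E A7 C9 36 AE.
Big-endian stores the most-significant byte at the lowest address.
So the memory order matches the most-significant-first order: C5 85 86 8E A7 C9 36 AE.

C5 85 86 8E A7 C9 36 AE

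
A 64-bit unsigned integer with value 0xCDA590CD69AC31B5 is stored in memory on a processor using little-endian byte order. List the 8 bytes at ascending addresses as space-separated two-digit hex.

B5 31 AC 69 CD 90 A5 CD

Split into bytes (most-significant first): CD A5 90 CD 69 AC 31 B5.
Little-endian: lowest address holds the least-significant byte.
So at ascending addresses the bytes are B5 31 AC 69 CD 90 A5 CD.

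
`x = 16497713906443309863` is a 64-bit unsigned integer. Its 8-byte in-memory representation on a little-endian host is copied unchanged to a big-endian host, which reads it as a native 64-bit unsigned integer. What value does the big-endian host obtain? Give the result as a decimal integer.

16497713906443309863 in 64-bit hexadecimal is 0xE4F3A763A7935327.
Stored little-endian, the bytes at ascending addresses are 27 53 93 A7 63 A7 F3 E4.
Read back as big-endian, the last byte is least significant, giving 0x275393A763A7F3E4.
0x275393A763A7F3E4 = 2833770937686946788.

2833770937686946788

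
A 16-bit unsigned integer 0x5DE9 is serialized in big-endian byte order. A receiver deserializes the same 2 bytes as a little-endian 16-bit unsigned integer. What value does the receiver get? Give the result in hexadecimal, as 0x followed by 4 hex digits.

Stored big-endian, the bytes at ascending addresses are 5D E9.
Read back as little-endian, the first byte is least significant, giving 0xE95D.

0xE95D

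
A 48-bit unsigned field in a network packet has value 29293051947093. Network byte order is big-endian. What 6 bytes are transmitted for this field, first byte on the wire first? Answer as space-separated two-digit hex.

29293051947093 in hexadecimal, padded to 48 bits, is 0x1AA451F4A855.
Split into bytes (most-significant first): 1A A4 51 F4 A8 55.
Big-endian stores the most-significant byte at the lowest address.
So the memory order matches the most-significant-first order: 1A A4 51 F4 A8 55.

1A A4 51 F4 A8 55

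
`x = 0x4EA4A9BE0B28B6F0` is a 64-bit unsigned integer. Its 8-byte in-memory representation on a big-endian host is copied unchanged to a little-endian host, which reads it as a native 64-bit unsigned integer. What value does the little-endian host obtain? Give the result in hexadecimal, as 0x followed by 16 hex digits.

0xF0B6280BBEA9A44E

Stored big-endian, the bytes at ascending addresses are 4E A4 A9 BE 0B 28 B6 F0.
Read back as little-endian, the first byte is least significant, giving 0xF0B6280BBEA9A44E.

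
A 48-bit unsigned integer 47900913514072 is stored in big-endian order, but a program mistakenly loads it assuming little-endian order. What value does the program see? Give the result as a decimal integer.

47900913514072 in 48-bit hexadecimal is 0x2B90CCEF3658.
Stored big-endian, the bytes at ascending addresses are 2B 90 CC EF 36 58.
Read back as little-endian, the first byte is least significant, giving 0x5836EFCC902B.
0x5836EFCC902B = 96992974639147.

96992974639147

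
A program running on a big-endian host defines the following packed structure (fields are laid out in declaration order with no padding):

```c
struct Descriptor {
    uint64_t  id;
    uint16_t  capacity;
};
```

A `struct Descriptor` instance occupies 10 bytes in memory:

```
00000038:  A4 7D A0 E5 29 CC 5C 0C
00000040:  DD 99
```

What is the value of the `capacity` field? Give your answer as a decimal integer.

`capacity` follows `id` (8 bytes), so it starts at byte offset 8 and occupies 2 bytes.
Bytes at offsets 8..9: DD 99.
Big-endian: lowest address holds the most-significant byte.
The bytes are already most-significant first: 0xDD99.
0xDD99 = 56729.

56729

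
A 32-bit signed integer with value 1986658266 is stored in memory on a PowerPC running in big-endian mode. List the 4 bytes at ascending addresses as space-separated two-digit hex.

1986658266 in hexadecimal, padded to 32 bits, is 0x7669FFDA.
Split into bytes (most-significant first): 76 69 FF DA.
In big-endian order the high byte comes first in memory.
So the memory order matches the most-significant-first order: 76 69 FF DA.

76 69 FF DA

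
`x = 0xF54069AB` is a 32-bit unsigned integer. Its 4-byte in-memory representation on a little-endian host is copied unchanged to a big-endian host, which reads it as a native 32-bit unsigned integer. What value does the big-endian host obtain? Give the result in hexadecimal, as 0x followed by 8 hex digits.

Stored little-endian, the bytes at ascending addresses are AB 69 40 F5.
Read back as big-endian, the last byte is least significant, giving 0xAB6940F5.

0xAB6940F5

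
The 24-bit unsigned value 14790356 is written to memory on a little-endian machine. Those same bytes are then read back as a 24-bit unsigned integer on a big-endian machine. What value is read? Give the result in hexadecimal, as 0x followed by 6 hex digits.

0xD4AEE1

14790356 in 24-bit hexadecimal is 0xE1AED4.
Stored little-endian, the bytes at ascending addresses are D4 AE E1.
Read back as big-endian, the last byte is least significant, giving 0xD4AEE1.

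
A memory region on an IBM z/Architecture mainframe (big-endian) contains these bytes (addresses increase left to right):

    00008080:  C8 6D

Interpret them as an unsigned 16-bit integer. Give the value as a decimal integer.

In big-endian order the high byte comes first in memory.
The bytes are already most-significant first: 0xC86D.
0xC86D = 51309.

51309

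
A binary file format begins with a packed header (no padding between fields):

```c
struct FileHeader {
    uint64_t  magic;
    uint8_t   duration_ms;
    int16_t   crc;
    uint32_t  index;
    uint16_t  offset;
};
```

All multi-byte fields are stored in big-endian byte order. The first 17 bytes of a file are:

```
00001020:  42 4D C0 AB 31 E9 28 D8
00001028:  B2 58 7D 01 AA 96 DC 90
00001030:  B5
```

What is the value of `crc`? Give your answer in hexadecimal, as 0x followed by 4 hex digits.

`crc` follows `magic` (8 B), `duration_ms` (1 B), so it starts at offset 8 + 1 = 9 and occupies 2 bytes.
Bytes at offsets 9..10: 58 7D.
In big-endian order the high byte comes first in memory.
The bytes are already most-significant first: 0x587D.

0x587D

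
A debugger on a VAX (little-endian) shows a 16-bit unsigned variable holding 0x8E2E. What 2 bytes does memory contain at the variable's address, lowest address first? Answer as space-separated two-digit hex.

Split into bytes (most-significant first): 8E 2E.
Little-endian: lowest address holds the least-significant byte.
So at ascending addresses the bytes are 2E 8E.

2E 8E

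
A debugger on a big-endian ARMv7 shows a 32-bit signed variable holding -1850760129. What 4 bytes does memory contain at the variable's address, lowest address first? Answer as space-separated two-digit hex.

91 AF A4 3F

Two's complement of -1850760129 in 32 bits: 1850760129 = 0x6E505BC1; invert → 0x91AFA43E; add 1 → 0x91AFA43F.
Split into bytes (most-significant first): 91 AF A4 3F.
Big-endian stores the most-significant byte at the lowest address.
So the memory order matches the most-significant-first order: 91 AF A4 3F.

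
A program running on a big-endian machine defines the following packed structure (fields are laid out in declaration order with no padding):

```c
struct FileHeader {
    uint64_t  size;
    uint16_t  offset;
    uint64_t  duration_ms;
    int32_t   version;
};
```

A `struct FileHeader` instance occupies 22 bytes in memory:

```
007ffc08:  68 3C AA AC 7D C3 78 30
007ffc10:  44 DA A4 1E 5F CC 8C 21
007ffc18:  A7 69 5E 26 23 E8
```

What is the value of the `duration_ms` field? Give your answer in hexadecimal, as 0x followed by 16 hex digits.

`duration_ms` follows `size` (8 B), `offset` (2 B), so it starts at offset 8 + 2 = 10 and occupies 8 bytes.
Bytes at offsets 10..17: A4 1E 5F CC 8C 21 A7 69.
Big-endian: lowest address holds the most-significant byte.
The bytes are already most-significant first: 0xA41E5FCC8C21A769.

0xA41E5FCC8C21A769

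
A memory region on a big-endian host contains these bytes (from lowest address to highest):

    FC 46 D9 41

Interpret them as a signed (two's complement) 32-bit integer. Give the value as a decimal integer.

-62465727

Big-endian: lowest address holds the most-significant byte.
The bytes are already most-significant first: 0xFC46D941.
Top bit is set, so as a signed 32-bit value this is 0xFC46D941 − 2^32 = -62465727.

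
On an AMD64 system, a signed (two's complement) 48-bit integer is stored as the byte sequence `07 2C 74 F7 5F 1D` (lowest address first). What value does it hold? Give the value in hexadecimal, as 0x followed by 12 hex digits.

Little-endian: lowest address holds the least-significant byte.
Reassemble most-significant byte first: 1D 5F F7 74 2C 07 → 0x1D5FF7742C07.

0x1D5FF7742C07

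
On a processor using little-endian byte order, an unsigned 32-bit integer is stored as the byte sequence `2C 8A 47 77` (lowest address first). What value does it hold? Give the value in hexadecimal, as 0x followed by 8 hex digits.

0x77478A2C

Little-endian stores the least-significant byte at the lowest address.
Reassemble most-significant byte first: 77 47 8A 2C → 0x77478A2C.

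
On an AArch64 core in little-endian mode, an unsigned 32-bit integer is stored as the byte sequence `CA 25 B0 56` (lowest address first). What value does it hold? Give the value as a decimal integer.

1454384586

In little-endian order the low byte comes first in memory.
Reassemble most-significant byte first: 56 B0 25 CA → 0x56B025CA.
0x56B025CA = 1454384586.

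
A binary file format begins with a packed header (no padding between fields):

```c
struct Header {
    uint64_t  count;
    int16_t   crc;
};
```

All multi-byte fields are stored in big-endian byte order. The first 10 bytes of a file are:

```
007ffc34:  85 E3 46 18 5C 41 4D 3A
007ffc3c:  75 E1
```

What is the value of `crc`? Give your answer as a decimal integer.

`crc` follows `count` (8 bytes), so it starts at byte offset 8 and occupies 2 bytes.
Bytes at offsets 8..9: 75 E1.
In big-endian order the high byte comes first in memory.
The bytes are already most-significant first: 0x75E1.
0x75E1 = 30177.

30177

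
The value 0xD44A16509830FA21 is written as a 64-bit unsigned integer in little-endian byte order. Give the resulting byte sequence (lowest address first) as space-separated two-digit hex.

Split into bytes (most-significant first): D4 4A 16 50 98 30 FA 21.
Little-endian stores the least-significant byte at the lowest address.
So at ascending addresses the bytes are 21 FA 30 98 50 16 4A D4.

21 FA 30 98 50 16 4A D4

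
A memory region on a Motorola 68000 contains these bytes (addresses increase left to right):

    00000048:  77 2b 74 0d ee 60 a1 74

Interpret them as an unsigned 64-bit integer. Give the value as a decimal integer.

Big-endian: lowest address holds the most-significant byte.
The bytes are already most-significant first: 0x772B740DEE60A174.
0x772B740DEE60A174 = 8587084717694689652.

8587084717694689652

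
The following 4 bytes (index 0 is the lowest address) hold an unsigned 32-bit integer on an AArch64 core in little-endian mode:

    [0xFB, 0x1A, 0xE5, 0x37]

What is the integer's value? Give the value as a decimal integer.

In little-endian order the low byte comes first in memory.
Reassemble most-significant byte first: 37 E5 1A FB → 0x37E51AFB.
0x37E51AFB = 937761531.

937761531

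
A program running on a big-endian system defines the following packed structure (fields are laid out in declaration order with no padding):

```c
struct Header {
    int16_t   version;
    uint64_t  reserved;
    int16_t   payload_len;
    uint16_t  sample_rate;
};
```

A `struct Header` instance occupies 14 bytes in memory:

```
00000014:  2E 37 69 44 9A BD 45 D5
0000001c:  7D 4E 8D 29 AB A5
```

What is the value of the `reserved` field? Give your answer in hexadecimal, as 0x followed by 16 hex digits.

0x69449ABD45D57D4E

`reserved` follows `version` (2 bytes), so it starts at byte offset 2 and occupies 8 bytes.
Bytes at offsets 2..9: 69 44 9A BD 45 D5 7D 4E.
In big-endian order the high byte comes first in memory.
The bytes are already most-significant first: 0x69449ABD45D57D4E.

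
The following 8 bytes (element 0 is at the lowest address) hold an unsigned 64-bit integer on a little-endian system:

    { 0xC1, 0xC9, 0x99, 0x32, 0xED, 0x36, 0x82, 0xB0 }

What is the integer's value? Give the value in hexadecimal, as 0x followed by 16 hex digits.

0xB08236ED3299C9C1

In little-endian order the low byte comes first in memory.
Reassemble most-significant byte first: B0 82 36 ED 32 99 C9 C1 → 0xB08236ED3299C9C1.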